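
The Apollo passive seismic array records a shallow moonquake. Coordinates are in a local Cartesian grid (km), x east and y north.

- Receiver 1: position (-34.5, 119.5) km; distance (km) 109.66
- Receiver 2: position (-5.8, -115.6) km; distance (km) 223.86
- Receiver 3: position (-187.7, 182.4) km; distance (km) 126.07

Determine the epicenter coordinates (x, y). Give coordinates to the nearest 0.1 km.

Circle about each station: (x + 34.5)² + (y − 119.5)² = 109.66²; (x + 5.8)² + (y + 115.6)² = 223.86²; (x + 187.7)² + (y − 182.4)² = 126.07².
Subtracting the Receiver 1 equation from the Receiver 2 and Receiver 3 equations removes the quadratic terms:
57.4 x − 470.2 y = -40161.48
-306.4 x + 125.8 y = 49162.22
Solving the 2×2 system: x ≈ -132.0, y ≈ 69.3 km.
Check against Receiver 1 (with the unrounded x, y): √((x + 34.5)²+(y − 119.5)²) = 109.66 ≈ 109.66 km. ✓

(-132.0, 69.3)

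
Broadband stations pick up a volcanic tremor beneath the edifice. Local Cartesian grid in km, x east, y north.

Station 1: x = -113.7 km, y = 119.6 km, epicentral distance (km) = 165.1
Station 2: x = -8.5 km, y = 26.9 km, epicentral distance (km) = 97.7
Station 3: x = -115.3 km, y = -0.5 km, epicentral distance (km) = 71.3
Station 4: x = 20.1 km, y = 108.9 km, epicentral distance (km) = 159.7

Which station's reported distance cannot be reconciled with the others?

Solve using three stations at a time. Using Station 1, Station 3, Station 4 (subtract circle equations pairwise → linear system) gives (x, y) ≈ (-52.1, -33.6).
Distances from that point to each station vs reported:
  Station 1: calculated 165.1 vs reported 165.1 → residual 0.0 km
  Station 2: calculated 74.6 vs reported 97.7 → residual 23.1 km
  Station 3: calculated 71.4 vs reported 71.3 → residual 0.1 km
  Station 4: calculated 159.7 vs reported 159.7 → residual 0.0 km
Station 1, Station 3, Station 4 are mutually consistent (residuals ≈ 0); Station 2 is off by 23.1 km.

Station 2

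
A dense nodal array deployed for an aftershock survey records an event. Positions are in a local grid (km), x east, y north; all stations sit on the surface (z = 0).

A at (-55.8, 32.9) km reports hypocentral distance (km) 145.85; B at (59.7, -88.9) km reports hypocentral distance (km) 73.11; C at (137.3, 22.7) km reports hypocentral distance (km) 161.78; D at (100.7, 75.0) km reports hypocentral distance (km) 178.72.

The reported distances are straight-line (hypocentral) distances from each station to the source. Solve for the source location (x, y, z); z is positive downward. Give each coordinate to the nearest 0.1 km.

Each station gives a sphere (x−x_i)² + (y−y_i)² + z² = d_i² (stations at z=0).
Subtracting the A sphere from B and C: z² cancels, leaving linear equations in x and y:
231.0 x − 243.6 y = 23198.40
386.2 x − 20.4 y = 10269.98
Solving: x ≈ 22.699, y ≈ -73.707 km (keep extra digits for the depth step; rounded: 22.7, -73.7).
Then from the A sphere: z² = 145.85² − (x + 55.8)² − (y − 32.9)² with x = 22.699, y = -73.707, so z ≈ 61.197 ≈ 61.2 km.

(22.7, -73.7, 61.2)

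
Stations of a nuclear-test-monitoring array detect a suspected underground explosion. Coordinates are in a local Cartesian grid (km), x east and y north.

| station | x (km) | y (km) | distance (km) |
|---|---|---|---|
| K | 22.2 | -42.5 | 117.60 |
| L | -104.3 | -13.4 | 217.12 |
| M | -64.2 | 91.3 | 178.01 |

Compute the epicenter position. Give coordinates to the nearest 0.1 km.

106.2 km east, 39.8 km north

Circle about each station: (x − 22.2)² + (y + 42.5)² = 117.60²; (x + 104.3)² + (y + 13.4)² = 217.12²; (x + 64.2)² + (y − 91.3)² = 178.01².
Subtracting pairs of circle equations eliminates x²+y² and gives linear equations (the radical axes):
-253.0 x + 58.2 y = -24552.37
-172.8 x + 267.6 y = -7699.56
Solving the 2×2 system: x ≈ 106.2, y ≈ 39.8 km.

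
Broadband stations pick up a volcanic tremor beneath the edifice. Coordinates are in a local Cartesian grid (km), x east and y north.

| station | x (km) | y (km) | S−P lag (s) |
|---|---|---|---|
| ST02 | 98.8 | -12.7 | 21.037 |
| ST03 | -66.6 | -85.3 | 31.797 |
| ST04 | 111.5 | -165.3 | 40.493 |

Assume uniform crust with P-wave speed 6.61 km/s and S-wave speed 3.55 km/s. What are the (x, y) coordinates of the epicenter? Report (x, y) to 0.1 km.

(36.0, 135.9)

Distance from S−P lag: d = Δt · v_P v_S / (v_P − v_S) = Δt · (6.61·3.55)/(6.61−3.55) ≈ 7.6685·Δt.
So d_ST02 = 161.32, d_ST03 = 243.83, d_ST04 = 310.52 km.
Circle about each station: (x − 98.8)² + (y + 12.7)² = 161.32²; (x + 66.6)² + (y + 85.3)² = 243.83²; (x − 111.5)² + (y + 165.3)² = 310.52².
Subtracting pairs of circle equations eliminates x²+y² and gives linear equations (the radical axes):
-330.8 x − 145.2 y = -31640.01
25.4 x − 305.2 y = -40564.92
Solving the 2×2 system: x ≈ 36.0, y ≈ 135.9 km.
Check against ST02 (with the unrounded x, y): √((x − 98.8)²+(y + 12.7)²) = 161.34 ≈ 161.32 km. ✓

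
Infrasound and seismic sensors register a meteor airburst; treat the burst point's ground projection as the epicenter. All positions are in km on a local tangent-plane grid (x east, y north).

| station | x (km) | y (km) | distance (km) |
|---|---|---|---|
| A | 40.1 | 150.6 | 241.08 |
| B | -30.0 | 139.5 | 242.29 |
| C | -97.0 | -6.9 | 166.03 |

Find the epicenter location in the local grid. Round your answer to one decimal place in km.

Circle about each station: (x − 40.1)² + (y − 150.6)² = 241.08²; (x + 30.0)² + (y − 139.5)² = 242.29²; (x + 97.0)² + (y + 6.9)² = 166.03².
Subtracting pairs of circle equations eliminates x²+y² and gives linear equations (the radical axes):
-140.2 x − 22.2 y = -4513.00
-274.2 x − 315.0 y = 15721.85
Solving the 2×2 system: x ≈ 46.5, y ≈ -90.4 km.

46.5 km east, -90.4 km north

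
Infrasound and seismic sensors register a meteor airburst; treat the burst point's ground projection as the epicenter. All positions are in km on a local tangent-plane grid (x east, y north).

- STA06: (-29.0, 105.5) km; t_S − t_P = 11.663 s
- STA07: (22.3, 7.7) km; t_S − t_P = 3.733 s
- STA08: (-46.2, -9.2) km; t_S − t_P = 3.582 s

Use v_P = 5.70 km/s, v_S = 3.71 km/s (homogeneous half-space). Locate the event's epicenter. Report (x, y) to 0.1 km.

x ≈ -8.9 km, y ≈ -16.8 km

Distance from S−P lag: d = Δt · v_P v_S / (v_P − v_S) = Δt · (5.70·3.71)/(5.70−3.71) ≈ 10.6266·Δt.
So d_STA06 = 123.94, d_STA07 = 39.67, d_STA08 = 38.06 km.
Circle about each station: (x + 29.0)² + (y − 105.5)² = 123.94²; (x − 22.3)² + (y − 7.7)² = 39.67²; (x + 46.2)² + (y + 9.2)² = 38.06².
Subtracting pairs of circle equations eliminates x²+y² and gives linear equations (the radical axes):
102.6 x − 195.6 y = 2372.74
-34.4 x − 229.4 y = 4160.39
Solving the 2×2 system: x ≈ -8.9, y ≈ -16.8 km.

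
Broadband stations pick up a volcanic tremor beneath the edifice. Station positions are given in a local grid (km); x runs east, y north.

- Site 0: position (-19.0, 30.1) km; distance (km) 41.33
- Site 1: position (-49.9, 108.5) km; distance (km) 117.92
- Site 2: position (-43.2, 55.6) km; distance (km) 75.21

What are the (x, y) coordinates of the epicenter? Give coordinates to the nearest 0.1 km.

Circle about each station: (x + 19.0)² + (y − 30.1)² = 41.33²; (x + 49.9)² + (y − 108.5)² = 117.92²; (x + 43.2)² + (y − 55.6)² = 75.21².
Subtracting pairs of circle equations eliminates x²+y² and gives linear equations (the radical axes):
-61.8 x + 156.8 y = 798.29
-48.4 x + 51.0 y = -257.79
Solving the 2×2 system: x ≈ 18.3, y ≈ 12.3 km.

(18.3, 12.3)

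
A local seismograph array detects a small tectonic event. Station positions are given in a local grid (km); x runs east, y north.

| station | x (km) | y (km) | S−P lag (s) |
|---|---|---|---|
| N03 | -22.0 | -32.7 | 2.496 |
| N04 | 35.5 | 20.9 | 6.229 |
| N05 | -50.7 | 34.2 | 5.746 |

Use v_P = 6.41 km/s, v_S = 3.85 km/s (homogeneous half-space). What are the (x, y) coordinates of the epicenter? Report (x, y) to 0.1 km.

Distance from S−P lag: d = Δt · v_P v_S / (v_P − v_S) = Δt · (6.41·3.85)/(6.41−3.85) ≈ 9.6400·Δt.
So d_N03 = 24.06, d_N04 = 60.05, d_N05 = 55.39 km.
Circle about each station: (x + 22.0)² + (y + 32.7)² = 24.06²; (x − 35.5)² + (y − 20.9)² = 60.05²; (x + 50.7)² + (y − 34.2)² = 55.39².
Subtracting the N03 equation from the N04 and N05 equations removes the quadratic terms:
115.0 x + 107.2 y = -2883.35
-57.4 x + 133.8 y = -302.33
Solving the 2×2 system: x ≈ -16.4, y ≈ -9.3 km.

x ≈ -16.4 km, y ≈ -9.3 km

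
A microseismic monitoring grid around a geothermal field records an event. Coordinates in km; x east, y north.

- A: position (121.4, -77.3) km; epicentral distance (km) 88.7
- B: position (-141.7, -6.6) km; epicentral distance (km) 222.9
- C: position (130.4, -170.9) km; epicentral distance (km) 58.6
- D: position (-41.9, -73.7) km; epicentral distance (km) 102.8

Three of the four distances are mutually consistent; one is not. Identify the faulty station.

C

Solve using three stations at a time. Using A, B, D (subtract circle equations pairwise → linear system) gives (x, y) ≈ (46.9, -125.3).
Distances from that point to each station vs reported:
  A: calculated 88.6 vs reported 88.7 → residual 0.1 km
  B: calculated 222.9 vs reported 222.9 → residual 0.0 km
  C: calculated 95.1 vs reported 58.6 → residual 36.5 km
  D: calculated 102.7 vs reported 102.8 → residual 0.1 km
A, B, D are mutually consistent (residuals ≈ 0); C is off by 36.5 km.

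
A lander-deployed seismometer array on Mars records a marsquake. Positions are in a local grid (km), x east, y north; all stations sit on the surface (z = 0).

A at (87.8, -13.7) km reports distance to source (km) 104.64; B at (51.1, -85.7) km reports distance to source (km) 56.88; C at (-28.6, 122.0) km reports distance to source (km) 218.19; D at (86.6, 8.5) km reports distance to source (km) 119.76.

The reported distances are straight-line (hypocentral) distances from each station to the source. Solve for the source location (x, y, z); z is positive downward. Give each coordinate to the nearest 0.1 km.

Each station gives a sphere (x−x_i)² + (y−y_i)² + z² = d_i² (stations at z=0).
Subtracting the A sphere from B and C: z² cancels, leaving linear equations in x and y:
-73.4 x − 144.0 y = 9773.37
-232.8 x + 271.4 y = -28851.92
Solving: x ≈ 28.108, y ≈ -82.198 km (keep extra digits for the depth step; rounded: 28.1, -82.2).
Then from the A sphere: z² = 104.64² − (x − 87.8)² − (y + 13.7)² with x = 28.108, y = -82.198, so z ≈ 51.908 ≈ 51.9 km.

(28.1, -82.2, 51.9)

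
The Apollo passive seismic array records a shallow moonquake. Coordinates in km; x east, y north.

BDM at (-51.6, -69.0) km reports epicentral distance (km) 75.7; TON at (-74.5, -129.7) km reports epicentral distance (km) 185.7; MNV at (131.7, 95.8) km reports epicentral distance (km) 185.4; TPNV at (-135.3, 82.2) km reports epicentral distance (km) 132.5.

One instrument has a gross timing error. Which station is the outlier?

Solve using three stations at a time. Using BDM, MNV, TPNV (subtract circle equations pairwise → linear system) gives (x, y) ≈ (-28.9, 3.2).
Distances from that point to each station vs reported:
  BDM: calculated 75.7 vs reported 75.7 → residual 0.0 km
  TON: calculated 140.5 vs reported 185.7 → residual 45.2 km
  MNV: calculated 185.4 vs reported 185.4 → residual 0.0 km
  TPNV: calculated 132.5 vs reported 132.5 → residual 0.0 km
BDM, MNV, TPNV are mutually consistent (residuals ≈ 0); TON is off by 45.2 km.

TON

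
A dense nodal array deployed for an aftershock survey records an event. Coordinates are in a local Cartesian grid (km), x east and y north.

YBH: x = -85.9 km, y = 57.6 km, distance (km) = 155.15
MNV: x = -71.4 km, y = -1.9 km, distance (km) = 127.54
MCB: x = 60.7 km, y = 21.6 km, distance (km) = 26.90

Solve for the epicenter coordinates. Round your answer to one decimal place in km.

Circle about each station: (x + 85.9)² + (y − 57.6)² = 155.15²; (x + 71.4)² + (y + 1.9)² = 127.54²; (x − 60.7)² + (y − 21.6)² = 26.90².
Subtracting the YBH equation from the MNV and MCB equations removes the quadratic terms:
29.0 x − 119.0 y = 2210.07
293.2 x − 72.0 y = 16802.39
Solving the 2×2 system: x ≈ 56.1, y ≈ -4.9 km.
Check against YBH (with the unrounded x, y): √((x + 85.9)²+(y − 57.6)²) = 155.15 ≈ 155.15 km. ✓

(56.1, -4.9)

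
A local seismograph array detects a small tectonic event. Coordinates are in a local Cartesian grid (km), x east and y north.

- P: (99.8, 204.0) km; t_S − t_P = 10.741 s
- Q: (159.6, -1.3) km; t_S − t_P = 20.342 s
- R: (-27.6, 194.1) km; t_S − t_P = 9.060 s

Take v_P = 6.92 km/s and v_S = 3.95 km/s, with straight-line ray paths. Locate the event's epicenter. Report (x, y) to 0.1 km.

Distance from S−P lag: d = Δt · v_P v_S / (v_P − v_S) = Δt · (6.92·3.95)/(6.92−3.95) ≈ 9.2034·Δt.
So d_P = 98.85, d_Q = 187.21, d_R = 83.38 km.
Circle about each station: (x − 99.8)² + (y − 204.0)² = 98.85²; (x − 159.6)² + (y + 1.3)² = 187.21²; (x + 27.6)² + (y − 194.1)² = 83.38².
Subtracting pairs of circle equations eliminates x²+y² and gives linear equations (the radical axes):
119.6 x − 410.6 y = -51378.45
-254.8 x − 19.8 y = -10320.37
Solving the 2×2 system: x ≈ 30.1, y ≈ 133.9 km.

30.1 km east, 133.9 km north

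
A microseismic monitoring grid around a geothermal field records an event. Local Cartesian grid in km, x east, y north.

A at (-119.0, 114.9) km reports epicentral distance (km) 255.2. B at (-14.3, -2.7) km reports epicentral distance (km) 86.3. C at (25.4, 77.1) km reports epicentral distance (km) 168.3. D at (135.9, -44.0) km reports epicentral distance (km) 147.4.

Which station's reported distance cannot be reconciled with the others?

Solve using three stations at a time. Using B, C, D (subtract circle equations pairwise → linear system) gives (x, y) ≈ (-4.7, -88.5).
Distances from that point to each station vs reported:
  A: calculated 233.4 vs reported 255.2 → residual 21.8 km
  B: calculated 86.4 vs reported 86.3 → residual 0.1 km
  C: calculated 168.3 vs reported 168.3 → residual 0.0 km
  D: calculated 147.4 vs reported 147.4 → residual 0.0 km
B, C, D are mutually consistent (residuals ≈ 0); A is off by 21.8 km.

A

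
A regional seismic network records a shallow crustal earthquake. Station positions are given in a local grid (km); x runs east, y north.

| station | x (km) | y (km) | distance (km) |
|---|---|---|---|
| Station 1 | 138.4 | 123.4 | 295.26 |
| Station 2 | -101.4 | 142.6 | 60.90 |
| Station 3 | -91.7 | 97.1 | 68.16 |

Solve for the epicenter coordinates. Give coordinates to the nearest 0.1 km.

Circle about each station: (x − 138.4)² + (y − 123.4)² = 295.26²; (x + 101.4)² + (y − 142.6)² = 60.90²; (x + 91.7)² + (y − 97.1)² = 68.16².
Subtracting the Station 1 equation from the Station 2 and Station 3 equations removes the quadratic terms:
-479.6 x + 38.4 y = 79704.26
-460.2 x − 52.6 y = 65987.86
Solving the 2×2 system: x ≈ -156.8, y ≈ 117.3 km.

-156.8 km east, 117.3 km north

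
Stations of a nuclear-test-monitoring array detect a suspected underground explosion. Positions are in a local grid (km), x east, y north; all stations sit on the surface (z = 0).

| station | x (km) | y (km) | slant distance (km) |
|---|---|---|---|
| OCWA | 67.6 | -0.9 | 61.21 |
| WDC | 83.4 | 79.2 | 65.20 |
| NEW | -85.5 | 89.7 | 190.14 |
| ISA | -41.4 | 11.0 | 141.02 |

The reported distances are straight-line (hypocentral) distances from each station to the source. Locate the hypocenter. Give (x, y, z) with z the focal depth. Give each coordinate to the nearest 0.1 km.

x ≈ 90.2 km, y ≈ 33.1 km, depth ≈ 45.6 km

Each station gives a sphere (x−x_i)² + (y−y_i)² + z² = d_i² (stations at z=0).
Subtracting the OCWA sphere from WDC and NEW: z² cancels, leaving linear equations in x and y:
31.6 x + 160.2 y = 8153.25
-306.2 x + 181.2 y = -21620.79
Solving: x ≈ 90.199, y ≈ 33.102 km (keep extra digits for the depth step; rounded: 90.2, 33.1).
Then from the OCWA sphere: z² = 61.21² − (x − 67.6)² − (y + 0.9)² with x = 90.199, y = 33.102, so z ≈ 45.605 ≈ 45.6 km.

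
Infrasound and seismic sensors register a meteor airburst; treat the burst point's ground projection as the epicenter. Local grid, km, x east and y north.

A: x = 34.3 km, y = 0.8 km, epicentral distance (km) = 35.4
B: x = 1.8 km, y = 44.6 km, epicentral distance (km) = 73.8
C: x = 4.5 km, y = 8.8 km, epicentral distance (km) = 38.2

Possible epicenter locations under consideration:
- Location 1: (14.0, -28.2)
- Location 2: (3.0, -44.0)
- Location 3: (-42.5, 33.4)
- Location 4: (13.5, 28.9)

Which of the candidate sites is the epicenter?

For each candidate, compare |candidate − station| to the reported distance:
Location 1: residuals A 0.0, B 0.0, C 0.0 → max 0.0 km
Location 2: residuals A 19.3, B 14.8, C 14.6 → max 19.3 km
Location 3: residuals A 48.0, B 28.1, C 14.8 → max 48.0 km
Location 4: residuals A 0.4, B 54.2, C 16.2 → max 54.2 km
Only Location 1 has all residuals ≈ 0.

Location 1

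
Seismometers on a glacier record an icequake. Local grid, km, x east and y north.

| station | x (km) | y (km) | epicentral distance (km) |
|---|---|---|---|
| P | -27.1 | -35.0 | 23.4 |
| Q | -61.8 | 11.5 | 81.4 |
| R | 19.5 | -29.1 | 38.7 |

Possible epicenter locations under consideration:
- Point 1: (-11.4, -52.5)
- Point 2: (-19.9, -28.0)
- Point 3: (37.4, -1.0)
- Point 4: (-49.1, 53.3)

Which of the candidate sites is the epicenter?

For each candidate, compare |candidate − station| to the reported distance:
Point 1: residuals P 0.1, Q 0.1, R 0.1 → max 0.1 km
Point 2: residuals P 13.4, Q 23.8, R 0.7 → max 23.8 km
Point 3: residuals P 49.5, Q 18.6, R 5.4 → max 49.5 km
Point 4: residuals P 67.6, Q 37.7, R 68.5 → max 68.5 km
Only Point 1 has all residuals ≈ 0.

Point 1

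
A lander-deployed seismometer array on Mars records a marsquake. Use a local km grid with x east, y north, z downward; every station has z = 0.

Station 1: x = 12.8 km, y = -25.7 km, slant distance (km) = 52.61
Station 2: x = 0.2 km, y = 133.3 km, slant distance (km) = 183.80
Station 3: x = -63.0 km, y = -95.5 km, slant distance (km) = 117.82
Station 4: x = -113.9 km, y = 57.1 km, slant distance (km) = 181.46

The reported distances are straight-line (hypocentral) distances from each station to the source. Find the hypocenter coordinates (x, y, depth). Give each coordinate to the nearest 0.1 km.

(30.9, -41.8, 46.7)

Each station gives a sphere (x−x_i)² + (y−y_i)² + z² = d_i² (stations at z=0).
Subtracting the Station 1 sphere from Station 2 and Station 3: z² cancels, leaving linear equations in x and y:
-25.2 x + 318.0 y = -14070.03
-151.6 x − 139.6 y = 1151.18
Solving: x ≈ 30.895, y ≈ -41.797 km (keep extra digits for the depth step; rounded: 30.9, -41.8).
Then from the Station 1 sphere: z² = 52.61² − (x − 12.8)² − (y + 25.7)² with x = 30.895, y = -41.797, so z ≈ 46.704 ≈ 46.7 km.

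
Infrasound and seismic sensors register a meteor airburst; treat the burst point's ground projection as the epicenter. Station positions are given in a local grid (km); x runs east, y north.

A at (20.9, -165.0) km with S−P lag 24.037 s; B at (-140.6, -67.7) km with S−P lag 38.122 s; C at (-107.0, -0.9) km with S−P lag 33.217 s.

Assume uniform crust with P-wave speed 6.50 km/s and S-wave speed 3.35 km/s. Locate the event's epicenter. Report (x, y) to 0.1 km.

Distance from S−P lag: d = Δt · v_P v_S / (v_P − v_S) = Δt · (6.50·3.35)/(6.50−3.35) ≈ 6.9127·Δt.
So d_A = 166.16, d_B = 263.53, d_C = 229.62 km.
Circle about each station: (x − 20.9)² + (y + 165.0)² = 166.16²; (x + 140.6)² + (y + 67.7)² = 263.53²; (x + 107.0)² + (y + 0.9)² = 229.62².
Subtracting the A equation from the B and C equations removes the quadratic terms:
-323.0 x + 194.6 y = -45149.08
-255.8 x + 328.2 y = -41328.20
Solving the 2×2 system: x ≈ 120.5, y ≈ -32.0 km.

x ≈ 120.5 km, y ≈ -32.0 km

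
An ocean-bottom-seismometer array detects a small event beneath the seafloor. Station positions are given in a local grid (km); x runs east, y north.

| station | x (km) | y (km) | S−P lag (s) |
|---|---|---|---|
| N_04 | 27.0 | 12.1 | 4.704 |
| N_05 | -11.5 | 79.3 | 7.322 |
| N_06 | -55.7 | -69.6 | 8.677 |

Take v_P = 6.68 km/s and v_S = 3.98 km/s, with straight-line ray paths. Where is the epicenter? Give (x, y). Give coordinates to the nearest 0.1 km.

Distance from S−P lag: d = Δt · v_P v_S / (v_P − v_S) = Δt · (6.68·3.98)/(6.68−3.98) ≈ 9.8468·Δt.
So d_N_04 = 46.32, d_N_05 = 72.10, d_N_06 = 85.44 km.
Circle about each station: (x − 27.0)² + (y − 12.1)² = 46.32²; (x + 11.5)² + (y − 79.3)² = 72.10²; (x + 55.7)² + (y + 69.6)² = 85.44².
Subtracting pairs of circle equations eliminates x²+y² and gives linear equations (the radical axes):
-77.0 x + 134.4 y = 2492.46
-165.4 x − 163.4 y = 1916.79
Solving the 2×2 system: x ≈ -19.1, y ≈ 7.6 km.

x ≈ -19.1 km, y ≈ 7.6 km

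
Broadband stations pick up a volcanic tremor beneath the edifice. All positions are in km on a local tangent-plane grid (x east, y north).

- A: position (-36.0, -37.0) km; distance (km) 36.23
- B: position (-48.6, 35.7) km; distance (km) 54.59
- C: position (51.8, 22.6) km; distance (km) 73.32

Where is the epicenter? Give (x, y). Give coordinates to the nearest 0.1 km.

x ≈ -15.1 km, y ≈ -7.4 km

Circle about each station: (x + 36.0)² + (y + 37.0)² = 36.23²; (x + 48.6)² + (y − 35.7)² = 54.59²; (x − 51.8)² + (y − 22.6)² = 73.32².
Subtracting the A equation from the B and C equations removes the quadratic terms:
-25.2 x + 145.4 y = -696.01
175.6 x + 119.2 y = -3534.21
Solving the 2×2 system: x ≈ -15.1, y ≈ -7.4 km.
Check against A (with the unrounded x, y): √((x + 36.0)²+(y + 37.0)²) = 36.23 ≈ 36.23 km. ✓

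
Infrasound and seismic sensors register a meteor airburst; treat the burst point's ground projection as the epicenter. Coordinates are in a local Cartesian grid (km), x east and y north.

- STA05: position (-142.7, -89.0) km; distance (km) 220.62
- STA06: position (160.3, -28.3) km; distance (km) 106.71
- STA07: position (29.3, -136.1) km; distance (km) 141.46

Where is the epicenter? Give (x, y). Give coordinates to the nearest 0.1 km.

Circle about each station: (x + 142.7)² + (y + 89.0)² = 220.62²; (x − 160.3)² + (y + 28.3)² = 106.71²; (x − 29.3)² + (y + 136.1)² = 141.46².
Subtracting the STA05 equation from the STA06 and STA07 equations removes the quadratic terms:
606.0 x + 121.4 y = 35498.85
344.0 x − 94.2 y = 19759.66
Solving the 2×2 system: x ≈ 58.1, y ≈ 2.4 km.

58.1 km east, 2.4 km north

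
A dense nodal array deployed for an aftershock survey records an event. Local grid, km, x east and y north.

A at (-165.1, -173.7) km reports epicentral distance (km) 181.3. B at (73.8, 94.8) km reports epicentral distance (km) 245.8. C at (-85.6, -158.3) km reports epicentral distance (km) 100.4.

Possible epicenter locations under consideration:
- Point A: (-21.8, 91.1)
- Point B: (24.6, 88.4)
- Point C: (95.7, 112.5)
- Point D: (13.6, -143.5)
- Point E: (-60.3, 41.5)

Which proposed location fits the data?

Point D

For each candidate, compare |candidate − station| to the reported distance:
Point A: residuals A 119.8, B 150.1, C 157.0 → max 157.0 km
Point B: residuals A 142.2, B 196.2, C 169.8 → max 196.2 km
Point C: residuals A 205.9, B 217.6, C 225.5 → max 225.5 km
Point D: residuals A 0.1, B 0.0, C 0.1 → max 0.1 km
Point E: residuals A 58.1, B 101.5, C 101.0 → max 101.5 km
Only Point D has all residuals ≈ 0.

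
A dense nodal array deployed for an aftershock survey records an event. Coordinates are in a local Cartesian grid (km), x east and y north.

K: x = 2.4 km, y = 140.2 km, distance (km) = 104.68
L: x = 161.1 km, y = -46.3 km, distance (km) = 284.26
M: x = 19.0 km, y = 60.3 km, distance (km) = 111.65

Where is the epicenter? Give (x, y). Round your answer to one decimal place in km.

x ≈ -88.9 km, y ≈ 89.0 km

Circle about each station: (x − 2.4)² + (y − 140.2)² = 104.68²; (x − 161.1)² + (y + 46.3)² = 284.26²; (x − 19.0)² + (y − 60.3)² = 111.65².
Subtracting pairs of circle equations eliminates x²+y² and gives linear equations (the radical axes):
317.4 x − 373.0 y = -61410.75
33.2 x − 159.8 y = -17172.53
Solving the 2×2 system: x ≈ -88.9, y ≈ 89.0 km.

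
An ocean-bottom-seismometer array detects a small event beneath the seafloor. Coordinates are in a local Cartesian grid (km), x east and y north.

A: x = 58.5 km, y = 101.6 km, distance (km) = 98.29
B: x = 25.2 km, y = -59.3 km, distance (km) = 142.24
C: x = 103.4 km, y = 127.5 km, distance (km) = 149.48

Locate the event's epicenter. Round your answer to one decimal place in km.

(-34.5, 69.8)

Circle about each station: (x − 58.5)² + (y − 101.6)² = 98.29²; (x − 25.2)² + (y + 59.3)² = 142.24²; (x − 103.4)² + (y − 127.5)² = 149.48².
Subtracting pairs of circle equations eliminates x²+y² and gives linear equations (the radical axes):
-66.6 x − 321.8 y = -20164.57
89.8 x + 51.8 y = 519.65
Solving the 2×2 system: x ≈ -34.5, y ≈ 69.8 km.
Check against A (with the unrounded x, y): √((x − 58.5)²+(y − 101.6)²) = 98.26 ≈ 98.29 km. ✓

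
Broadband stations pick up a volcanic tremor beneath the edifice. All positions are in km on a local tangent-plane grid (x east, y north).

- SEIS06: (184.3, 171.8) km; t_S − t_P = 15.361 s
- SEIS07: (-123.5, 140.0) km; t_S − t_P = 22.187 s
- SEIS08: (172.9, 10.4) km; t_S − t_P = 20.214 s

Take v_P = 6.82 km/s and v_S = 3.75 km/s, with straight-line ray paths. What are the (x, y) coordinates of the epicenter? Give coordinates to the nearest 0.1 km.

Distance from S−P lag: d = Δt · v_P v_S / (v_P − v_S) = Δt · (6.82·3.75)/(6.82−3.75) ≈ 8.3306·Δt.
So d_SEIS06 = 127.97, d_SEIS07 = 184.83, d_SEIS08 = 168.40 km.
Circle about each station: (x − 184.3)² + (y − 171.8)² = 127.97²; (x + 123.5)² + (y − 140.0)² = 184.83²; (x − 172.9)² + (y − 10.4)² = 168.40².
Subtracting pairs of circle equations eliminates x²+y² and gives linear equations (the radical axes):
-615.6 x − 63.6 y = -46415.29
-22.8 x − 322.8 y = -45461.40
Solving the 2×2 system: x ≈ 61.3, y ≈ 136.5 km.
Check against SEIS06 (with the unrounded x, y): √((x − 184.3)²+(y − 171.8)²) = 127.97 ≈ 127.97 km. ✓

(61.3, 136.5)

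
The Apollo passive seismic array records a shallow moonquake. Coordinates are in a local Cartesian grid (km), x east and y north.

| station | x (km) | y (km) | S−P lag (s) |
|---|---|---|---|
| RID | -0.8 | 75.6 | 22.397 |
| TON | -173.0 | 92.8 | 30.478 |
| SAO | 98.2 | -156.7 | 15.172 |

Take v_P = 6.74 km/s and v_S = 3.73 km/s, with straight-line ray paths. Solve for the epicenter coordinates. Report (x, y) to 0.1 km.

Distance from S−P lag: d = Δt · v_P v_S / (v_P − v_S) = Δt · (6.74·3.73)/(6.74−3.73) ≈ 8.3522·Δt.
So d_RID = 187.06, d_TON = 254.56, d_SAO = 126.72 km.
Circle about each station: (x + 0.8)² + (y − 75.6)² = 187.06²; (x + 173.0)² + (y − 92.8)² = 254.56²; (x − 98.2)² + (y + 156.7)² = 126.72².
Subtracting pairs of circle equations eliminates x²+y² and gives linear equations (the radical axes):
-344.4 x + 34.4 y = 3015.49
198.0 x − 464.6 y = 47415.62
Solving the 2×2 system: x ≈ -19.8, y ≈ -110.5 km.

(-19.8, -110.5)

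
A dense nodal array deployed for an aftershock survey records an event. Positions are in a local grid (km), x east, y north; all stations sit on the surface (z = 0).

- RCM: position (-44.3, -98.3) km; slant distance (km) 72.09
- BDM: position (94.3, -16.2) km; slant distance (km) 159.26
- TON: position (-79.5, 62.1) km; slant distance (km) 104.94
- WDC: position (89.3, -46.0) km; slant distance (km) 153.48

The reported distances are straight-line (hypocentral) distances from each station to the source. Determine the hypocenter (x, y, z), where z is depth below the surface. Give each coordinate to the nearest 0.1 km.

Each station gives a sphere (x−x_i)² + (y−y_i)² + z² = d_i² (stations at z=0).
Subtracting the RCM sphere from BDM and TON: z² cancels, leaving linear equations in x and y:
277.2 x + 164.2 y = -22637.23
-70.4 x + 320.8 y = -7264.16
Solving: x ≈ -60.399, y ≈ -35.899 km (keep extra digits for the depth step; rounded: -60.4, -35.9).
Then from the RCM sphere: z² = 72.09² − (x + 44.3)² − (y + 98.3)² with x = -60.399, y = -35.899, so z ≈ 32.310 ≈ 32.3 km.

x ≈ -60.4 km, y ≈ -35.9 km, depth ≈ 32.3 km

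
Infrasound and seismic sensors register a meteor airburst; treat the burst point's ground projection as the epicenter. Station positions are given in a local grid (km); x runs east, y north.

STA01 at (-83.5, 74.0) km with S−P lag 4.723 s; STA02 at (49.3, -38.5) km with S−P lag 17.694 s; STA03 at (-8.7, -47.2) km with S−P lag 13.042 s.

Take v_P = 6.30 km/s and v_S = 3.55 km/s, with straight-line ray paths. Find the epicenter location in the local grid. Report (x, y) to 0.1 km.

Distance from S−P lag: d = Δt · v_P v_S / (v_P − v_S) = Δt · (6.30·3.55)/(6.30−3.55) ≈ 8.1327·Δt.
So d_STA01 = 38.41, d_STA02 = 143.90, d_STA03 = 106.07 km.
Circle about each station: (x + 83.5)² + (y − 74.0)² = 38.41²; (x − 49.3)² + (y + 38.5)² = 143.90²; (x + 8.7)² + (y + 47.2)² = 106.07².
Subtracting the STA01 equation from the STA02 and STA03 equations removes the quadratic terms:
265.6 x − 225.0 y = -27767.39
149.6 x − 242.4 y = -19920.24
Solving the 2×2 system: x ≈ -73.2, y ≈ 37.0 km.

(-73.2, 37.0)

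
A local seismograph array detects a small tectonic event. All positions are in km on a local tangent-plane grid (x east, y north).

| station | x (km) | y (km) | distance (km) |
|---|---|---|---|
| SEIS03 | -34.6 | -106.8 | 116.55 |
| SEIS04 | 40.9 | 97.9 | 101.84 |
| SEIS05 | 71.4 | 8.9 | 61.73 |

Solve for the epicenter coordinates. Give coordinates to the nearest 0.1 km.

Circle about each station: (x + 34.6)² + (y + 106.8)² = 116.55²; (x − 40.9)² + (y − 97.9)² = 101.84²; (x − 71.4)² + (y − 8.9)² = 61.73².
Subtracting pairs of circle equations eliminates x²+y² and gives linear equations (the radical axes):
151.0 x + 409.4 y = 1866.34
212.0 x + 231.4 y = 2347.08
Solving the 2×2 system: x ≈ 10.2, y ≈ 0.8 km.

10.2 km east, 0.8 km north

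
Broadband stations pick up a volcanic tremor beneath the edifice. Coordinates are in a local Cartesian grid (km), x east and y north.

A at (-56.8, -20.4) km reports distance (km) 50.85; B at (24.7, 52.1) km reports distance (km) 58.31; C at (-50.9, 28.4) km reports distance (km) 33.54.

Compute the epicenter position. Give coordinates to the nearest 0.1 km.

(-20.2, 14.9)

Circle about each station: (x + 56.8)² + (y + 20.4)² = 50.85²; (x − 24.7)² + (y − 52.1)² = 58.31²; (x + 50.9)² + (y − 28.4)² = 33.54².
Subtracting pairs of circle equations eliminates x²+y² and gives linear equations (the radical axes):
163.0 x + 145.0 y = -1132.23
11.8 x + 97.6 y = 1215.76
Solving the 2×2 system: x ≈ -20.2, y ≈ 14.9 km.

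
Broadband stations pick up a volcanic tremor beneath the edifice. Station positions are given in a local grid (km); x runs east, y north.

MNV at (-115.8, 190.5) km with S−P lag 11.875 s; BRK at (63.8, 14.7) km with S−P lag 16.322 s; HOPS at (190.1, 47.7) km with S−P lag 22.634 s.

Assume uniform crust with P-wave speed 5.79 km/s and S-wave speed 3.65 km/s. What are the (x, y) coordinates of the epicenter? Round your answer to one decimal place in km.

(-2.1, 161.8)

Distance from S−P lag: d = Δt · v_P v_S / (v_P − v_S) = Δt · (5.79·3.65)/(5.79−3.65) ≈ 9.8755·Δt.
So d_MNV = 117.27, d_BRK = 161.19, d_HOPS = 223.52 km.
Circle about each station: (x + 115.8)² + (y − 190.5)² = 117.27²; (x − 63.8)² + (y − 14.7)² = 161.19²; (x − 190.1)² + (y − 47.7)² = 223.52².
Subtracting the MNV equation from the BRK and HOPS equations removes the quadratic terms:
359.2 x − 351.6 y = -57643.32
611.8 x − 285.6 y = -47495.53
Solving the 2×2 system: x ≈ -2.1, y ≈ 161.8 km.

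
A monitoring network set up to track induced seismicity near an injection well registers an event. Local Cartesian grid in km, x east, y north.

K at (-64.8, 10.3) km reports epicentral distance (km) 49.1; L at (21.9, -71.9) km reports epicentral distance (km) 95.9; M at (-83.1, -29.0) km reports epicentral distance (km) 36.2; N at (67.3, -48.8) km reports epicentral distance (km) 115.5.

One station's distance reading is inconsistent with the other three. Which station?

L

Solve using three stations at a time. Using K, M, N (subtract circle equations pairwise → linear system) gives (x, y) ≈ (-47.5, -35.7).
Distances from that point to each station vs reported:
  K: calculated 49.1 vs reported 49.1 → residual 0.0 km
  L: calculated 78.3 vs reported 95.9 → residual 17.6 km
  M: calculated 36.3 vs reported 36.2 → residual 0.1 km
  N: calculated 115.5 vs reported 115.5 → residual 0.0 km
K, M, N are mutually consistent (residuals ≈ 0); L is off by 17.6 km.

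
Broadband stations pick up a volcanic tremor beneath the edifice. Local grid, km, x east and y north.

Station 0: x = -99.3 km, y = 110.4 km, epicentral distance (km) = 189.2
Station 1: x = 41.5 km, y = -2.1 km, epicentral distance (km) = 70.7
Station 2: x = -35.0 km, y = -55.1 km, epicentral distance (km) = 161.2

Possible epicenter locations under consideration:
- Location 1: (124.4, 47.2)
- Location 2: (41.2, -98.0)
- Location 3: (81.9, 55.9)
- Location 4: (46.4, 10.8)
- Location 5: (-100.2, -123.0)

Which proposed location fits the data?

Location 3

For each candidate, compare |candidate − station| to the reported distance:
Location 1: residuals Station 0 43.3, Station 1 25.8, Station 2 28.2 → max 43.3 km
Location 2: residuals Station 0 62.1, Station 1 25.2, Station 2 73.8 → max 73.8 km
Location 3: residuals Station 0 0.0, Station 1 0.0, Station 2 0.0 → max 0.0 km
Location 4: residuals Station 0 12.7, Station 1 56.9, Station 2 56.5 → max 56.9 km
Location 5: residuals Station 0 44.2, Station 1 115.6, Station 2 67.1 → max 115.6 km
Only Location 3 has all residuals ≈ 0.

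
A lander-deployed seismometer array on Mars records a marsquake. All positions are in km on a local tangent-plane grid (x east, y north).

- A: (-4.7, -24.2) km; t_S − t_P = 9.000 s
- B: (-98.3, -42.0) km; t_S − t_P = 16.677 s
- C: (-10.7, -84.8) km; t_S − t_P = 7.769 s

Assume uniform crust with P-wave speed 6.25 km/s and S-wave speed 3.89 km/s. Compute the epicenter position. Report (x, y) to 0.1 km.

x ≈ 69.2 km, y ≈ -80.2 km

Distance from S−P lag: d = Δt · v_P v_S / (v_P − v_S) = Δt · (6.25·3.89)/(6.25−3.89) ≈ 10.3019·Δt.
So d_A = 92.72, d_B = 171.80, d_C = 80.04 km.
Circle about each station: (x + 4.7)² + (y + 24.2)² = 92.72²; (x + 98.3)² + (y + 42.0)² = 171.80²; (x + 10.7)² + (y + 84.8)² = 80.04².
Subtracting the A equation from the B and C equations removes the quadratic terms:
-187.2 x − 35.6 y = -10099.08
-12.0 x − 121.2 y = 8888.40
Solving the 2×2 system: x ≈ 69.2, y ≈ -80.2 km.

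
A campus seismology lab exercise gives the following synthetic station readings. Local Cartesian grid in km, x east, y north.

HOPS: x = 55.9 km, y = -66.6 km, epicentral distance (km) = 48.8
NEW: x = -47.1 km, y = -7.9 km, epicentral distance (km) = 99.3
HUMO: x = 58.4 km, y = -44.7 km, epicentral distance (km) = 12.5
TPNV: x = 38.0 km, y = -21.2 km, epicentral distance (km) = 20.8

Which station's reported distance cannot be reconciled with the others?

HOPS

Solve using three stations at a time. Using NEW, HUMO, TPNV (subtract circle equations pairwise → linear system) gives (x, y) ≈ (46.9, -40.0).
Distances from that point to each station vs reported:
  HOPS: calculated 28.1 vs reported 48.8 → residual 20.7 km
  NEW: calculated 99.3 vs reported 99.3 → residual 0.0 km
  HUMO: calculated 12.5 vs reported 12.5 → residual 0.0 km
  TPNV: calculated 20.8 vs reported 20.8 → residual 0.0 km
NEW, HUMO, TPNV are mutually consistent (residuals ≈ 0); HOPS is off by 20.7 km.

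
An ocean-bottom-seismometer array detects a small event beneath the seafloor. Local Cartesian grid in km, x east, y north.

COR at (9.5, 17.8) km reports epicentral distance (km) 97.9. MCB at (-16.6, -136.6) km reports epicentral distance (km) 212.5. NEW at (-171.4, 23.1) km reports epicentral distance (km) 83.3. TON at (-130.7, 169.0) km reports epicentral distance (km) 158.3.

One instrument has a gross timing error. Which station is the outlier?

MCB

Solve using three stations at a time. Using COR, NEW, TON (subtract circle equations pairwise → linear system) gives (x, y) ≈ (-88.4, 16.5).
Distances from that point to each station vs reported:
  COR: calculated 97.9 vs reported 97.9 → residual 0.0 km
  MCB: calculated 169.1 vs reported 212.5 → residual 43.4 km
  NEW: calculated 83.3 vs reported 83.3 → residual 0.0 km
  TON: calculated 158.3 vs reported 158.3 → residual 0.0 km
COR, NEW, TON are mutually consistent (residuals ≈ 0); MCB is off by 43.4 km.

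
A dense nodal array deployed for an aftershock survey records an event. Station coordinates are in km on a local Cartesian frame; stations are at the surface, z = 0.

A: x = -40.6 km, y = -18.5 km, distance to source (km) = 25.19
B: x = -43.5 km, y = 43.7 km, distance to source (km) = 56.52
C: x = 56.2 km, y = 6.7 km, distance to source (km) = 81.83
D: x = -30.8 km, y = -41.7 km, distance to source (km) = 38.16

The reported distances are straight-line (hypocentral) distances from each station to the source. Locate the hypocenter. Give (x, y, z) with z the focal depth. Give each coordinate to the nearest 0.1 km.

(-23.2, -7.1, 14.2)

Each station gives a sphere (x−x_i)² + (y−y_i)² + z² = d_i² (stations at z=0).
Subtracting the A sphere from B and C: z² cancels, leaving linear equations in x and y:
-5.8 x + 124.4 y = -748.64
193.6 x + 50.4 y = -4848.89
Solving: x ≈ -23.198, y ≈ -7.100 km (keep extra digits for the depth step; rounded: -23.2, -7.1).
Then from the A sphere: z² = 25.19² − (x + 40.6)² − (y + 18.5)² with x = -23.198, y = -7.100, so z ≈ 14.204 ≈ 14.2 km.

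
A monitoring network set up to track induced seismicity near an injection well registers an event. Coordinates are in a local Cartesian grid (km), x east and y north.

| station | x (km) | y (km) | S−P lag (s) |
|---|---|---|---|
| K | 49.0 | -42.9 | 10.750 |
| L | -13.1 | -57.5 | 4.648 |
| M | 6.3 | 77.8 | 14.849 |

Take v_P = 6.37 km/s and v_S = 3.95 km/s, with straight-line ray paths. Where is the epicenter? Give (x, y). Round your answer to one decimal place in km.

Distance from S−P lag: d = Δt · v_P v_S / (v_P − v_S) = Δt · (6.37·3.95)/(6.37−3.95) ≈ 10.3973·Δt.
So d_K = 111.77, d_L = 48.33, d_M = 154.39 km.
Circle about each station: (x − 49.0)² + (y + 42.9)² = 111.77²; (x + 13.1)² + (y + 57.5)² = 48.33²; (x − 6.3)² + (y − 77.8)² = 154.39².
Subtracting pairs of circle equations eliminates x²+y² and gives linear equations (the radical axes):
-124.2 x − 29.2 y = 9393.19
-85.4 x + 241.4 y = -9492.62
Solving the 2×2 system: x ≈ -61.3, y ≈ -61.0 km.
Check against K (with the unrounded x, y): √((x − 49.0)²+(y + 42.9)²) = 111.76 ≈ 111.77 km. ✓

-61.3 km east, -61.0 km north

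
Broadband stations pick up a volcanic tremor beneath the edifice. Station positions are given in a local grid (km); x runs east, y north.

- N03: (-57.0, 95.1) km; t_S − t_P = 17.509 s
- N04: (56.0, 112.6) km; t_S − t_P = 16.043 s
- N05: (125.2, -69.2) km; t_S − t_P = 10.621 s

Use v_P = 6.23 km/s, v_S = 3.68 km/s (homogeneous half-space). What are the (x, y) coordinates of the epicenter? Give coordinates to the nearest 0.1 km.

37.9 km east, -30.5 km north

Distance from S−P lag: d = Δt · v_P v_S / (v_P − v_S) = Δt · (6.23·3.68)/(6.23−3.68) ≈ 8.9907·Δt.
So d_N03 = 157.42, d_N04 = 144.24, d_N05 = 95.49 km.
Circle about each station: (x + 57.0)² + (y − 95.1)² = 157.42²; (x − 56.0)² + (y − 112.6)² = 144.24²; (x − 125.2)² + (y + 69.2)² = 95.49².
Subtracting pairs of circle equations eliminates x²+y² and gives linear equations (the radical axes):
226.0 x + 35.0 y = 7497.63
364.4 x − 328.6 y = 23833.39
Solving the 2×2 system: x ≈ 37.9, y ≈ -30.5 km.
Check against N03 (with the unrounded x, y): √((x + 57.0)²+(y − 95.1)²) = 157.42 ≈ 157.42 km. ✓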